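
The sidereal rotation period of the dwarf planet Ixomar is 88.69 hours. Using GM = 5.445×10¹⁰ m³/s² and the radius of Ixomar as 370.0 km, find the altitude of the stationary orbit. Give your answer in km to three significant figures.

T = 88.69 hours = 3.193×10⁵ s.
A synchronous orbit has period T, so by Kepler's third law a = (μT²/4π²)^(1/3).
μT²/4π² = 5.445×10¹⁰ × (3.193×10⁵)² / 39.48 = 1.406×10²⁰ m³.
a = 5.200×10⁶ m = 5199.9 km.
Altitude h = a − R = 5199.9 − 370.0 = 4829.9 km.

h_sync ≈ 4830 km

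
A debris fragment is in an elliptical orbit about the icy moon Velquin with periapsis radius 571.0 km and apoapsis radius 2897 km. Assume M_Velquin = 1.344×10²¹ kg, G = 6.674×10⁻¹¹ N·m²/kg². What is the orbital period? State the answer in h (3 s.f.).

μ = GM = 6.674×10⁻¹¹ × 1.344×10²¹ = 8.970×10¹⁰ m³/s².
Semi-major axis a = (r_p + r_a)/2 = (571.00 + 2897.0)/2 = 1734.0 km = 1.734×10⁶ m.
By Kepler's third law T = 2π√(a³/μ) = 2π × 7.624×10³ = 4.790×10⁴ s.
= 13.31 h.

T ≈ 13.3 h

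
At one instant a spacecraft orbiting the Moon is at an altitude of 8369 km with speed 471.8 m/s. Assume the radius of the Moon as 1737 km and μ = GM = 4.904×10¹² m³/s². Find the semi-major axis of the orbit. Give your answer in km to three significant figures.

r = 1737 + 8369 = 10106 km = 1.011×10⁷ m.
Specific orbital energy ε = v²/2 − μ/r = (471.8)²/2 − 4.904×10¹²/1.011×10⁷ = -3.740×10⁵ J/kg.
Since ε = −μ/(2a), a = −μ/(2ε) = 6.557×10⁶ m = 6556.9 km.

a ≈ 6560 km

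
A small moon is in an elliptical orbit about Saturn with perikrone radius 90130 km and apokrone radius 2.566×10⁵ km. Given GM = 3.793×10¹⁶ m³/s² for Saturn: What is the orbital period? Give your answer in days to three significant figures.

T ≈ 0.852 days

Semi-major axis a = (r_p + r_a)/2 = (90130 + 2.5660×10⁵)/2 = 1.7336×10⁵ km = 1.734×10⁸ m.
By Kepler's third law T = 2π√(a³/μ) = 2π × 1.172×10⁴ = 7.364×10⁴ s.
= 0.8523 days.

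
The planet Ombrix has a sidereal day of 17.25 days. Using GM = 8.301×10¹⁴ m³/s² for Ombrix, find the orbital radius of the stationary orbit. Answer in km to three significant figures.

r_sync ≈ 3.60×10⁵ km

T = 17.25 days = 1.490×10⁶ s.
A synchronous orbit has period T, so by Kepler's third law a = (μT²/4π²)^(1/3).
μT²/4π² = 8.301×10¹⁴ × (1.490×10⁶)² / 39.48 = 4.671×10²⁵ m³.
a = 3.601×10⁸ m = 3.6013×10⁵ km.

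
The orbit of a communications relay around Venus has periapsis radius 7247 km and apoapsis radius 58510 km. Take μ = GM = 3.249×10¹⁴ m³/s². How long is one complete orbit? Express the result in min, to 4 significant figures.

T ≈ 1095 min

Semi-major axis a = (r_p + r_a)/2 = (7247.0 + 58510)/2 = 32878 km = 3.288×10⁷ m.
By Kepler's third law T = 2π√(a³/μ) = 2π × 1.046×10⁴ = 6.572×10⁴ s.
= 1095 min.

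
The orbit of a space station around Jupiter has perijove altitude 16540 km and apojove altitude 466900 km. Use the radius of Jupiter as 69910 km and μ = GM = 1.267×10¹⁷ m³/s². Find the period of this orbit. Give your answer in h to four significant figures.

r_p = 69910 + 16540 = 86450 km = 8.6450×10⁷ m.
r_a = 69910 + 466900 = 536810 km = 5.3681×10⁸ m.
Semi-major axis a = (r_p + r_a)/2 = (86450 + 5.3681×10⁵)/2 = 3.1163×10⁵ km = 3.116×10⁸ m.
By Kepler's third law T = 2π√(a³/μ) = 2π × 1.546×10⁴ = 9.711×10⁴ s.
= 26.97 h.

T ≈ 26.97 h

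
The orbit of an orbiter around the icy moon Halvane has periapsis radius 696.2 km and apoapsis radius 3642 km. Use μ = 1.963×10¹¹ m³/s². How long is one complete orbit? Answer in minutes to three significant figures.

Semi-major axis a = (r_p + r_a)/2 = (696.20 + 3642.0)/2 = 2169.1 km = 2.169×10⁶ m.
By Kepler's third law T = 2π√(a³/μ) = 2π × 7.210×10³ = 4.530×10⁴ s.
= 755.1 minutes.

T ≈ 755 minutes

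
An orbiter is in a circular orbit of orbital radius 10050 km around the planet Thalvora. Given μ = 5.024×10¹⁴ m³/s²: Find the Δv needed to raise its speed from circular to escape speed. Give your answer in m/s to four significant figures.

r = 10050 km = 1.005×10⁷ m.
Circular speed v_c = √(μ/r) = 7070 m/s.
Escape speed v_esc = √(2μ/r) = √2 × v_c = 9999 m/s.
Δv = v_esc − v_c = 2929 m/s.

Δv ≈ 2929 m/s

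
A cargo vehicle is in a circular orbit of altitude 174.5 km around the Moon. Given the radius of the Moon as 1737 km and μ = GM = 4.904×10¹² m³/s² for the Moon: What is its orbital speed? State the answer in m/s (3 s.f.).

r = 1737 + 174.5 = 1911.5 km = 1.9115×10⁶ m.
For a circular orbit v = √(μ/r) = √(4.904×10¹² / 1.912×10⁶) = √(2.566×10⁶) = 1602 m/s.

v ≈ 1600 m/s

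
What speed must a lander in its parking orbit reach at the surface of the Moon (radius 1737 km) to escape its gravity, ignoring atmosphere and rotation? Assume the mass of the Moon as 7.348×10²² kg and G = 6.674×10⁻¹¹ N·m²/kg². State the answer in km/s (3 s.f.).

v_esc ≈ 2.38 km/s

μ = GM = 6.674×10⁻¹¹ × 7.348×10²² = 4.904×10¹² m³/s².
r = R = 1.737×10⁶ m.
Escape speed v_esc = √(2μ/r) = √(2 × 4.904×10¹² / 1.737×10⁶) = √(5.647×10⁶) = 2376 m/s.
= 2.376 km/s.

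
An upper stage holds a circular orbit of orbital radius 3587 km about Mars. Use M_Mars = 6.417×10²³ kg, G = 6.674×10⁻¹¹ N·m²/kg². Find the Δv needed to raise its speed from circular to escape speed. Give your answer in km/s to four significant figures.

Δv ≈ 1.431 km/s

μ = GM = 6.674×10⁻¹¹ × 6.417×10²³ = 4.283×10¹³ m³/s².
r = 3587 km = 3.587×10⁶ m.
Circular speed v_c = √(μ/r) = 3455 m/s.
Escape speed v_esc = √(2μ/r) = √2 × v_c = 4887 m/s.
Δv = v_esc − v_c = 1431 m/s = 1.431 km/s.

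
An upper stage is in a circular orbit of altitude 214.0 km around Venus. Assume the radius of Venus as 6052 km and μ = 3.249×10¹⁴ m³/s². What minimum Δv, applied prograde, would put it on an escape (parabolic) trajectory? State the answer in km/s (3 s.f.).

r = 6052 + 214.0 = 6266.0 km = 6.2660×10⁶ m.
Circular speed v_c = √(μ/r) = 7201 m/s.
Escape speed v_esc = √(2μ/r) = √2 × v_c = 10180 m/s.
Δv = v_esc − v_c = 2983 m/s = 2.983 km/s.

Δv ≈ 2.98 km/s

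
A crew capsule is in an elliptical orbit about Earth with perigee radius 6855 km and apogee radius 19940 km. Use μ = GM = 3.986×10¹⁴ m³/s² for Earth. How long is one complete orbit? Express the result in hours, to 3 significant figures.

Semi-major axis a = (r_p + r_a)/2 = (6855.0 + 19940)/2 = 13398 km = 1.340×10⁷ m.
By Kepler's third law T = 2π√(a³/μ) = 2π × 2.456×10³ = 1.543×10⁴ s.
= 4.287 hours.

T ≈ 4.29 hours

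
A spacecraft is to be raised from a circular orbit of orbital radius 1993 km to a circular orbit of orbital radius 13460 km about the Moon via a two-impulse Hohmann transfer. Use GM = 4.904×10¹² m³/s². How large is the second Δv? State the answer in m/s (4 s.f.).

r₁ = 1993 km = 1.993×10⁶ m.
r₂ = 13460 km = 1.346×10⁷ m.
Transfer ellipse a_t = (r₁ + r₂)/2 = 7.726×10⁶ m.
At r₁: circular v_c1 = √(μ/r₁) = 1569 m/s; transfer-perilune v_p = √[μ(2/r₁ − 1/a_t)] = 2070 m/s.
At r₂: circular v_c2 = √(μ/r₂) = 603.6 m/s; transfer-apolune v_a = √[μ(2/r₂ − 1/a_t)] = 306.6 m/s.
Δv₂ = v_c2 − v_a = 297.0 m/s.

Δv ≈ 297.0 m/s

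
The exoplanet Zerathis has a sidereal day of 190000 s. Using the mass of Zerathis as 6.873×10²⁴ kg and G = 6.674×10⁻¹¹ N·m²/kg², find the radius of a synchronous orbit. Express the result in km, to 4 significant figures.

r_sync ≈ 74860 km

μ = GM = 6.674×10⁻¹¹ × 6.873×10²⁴ = 4.587×10¹⁴ m³/s².
A synchronous orbit has period T, so by Kepler's third law a = (μT²/4π²)^(1/3).
μT²/4π² = 4.587×10¹⁴ × (1.900×10⁵)² / 39.48 = 4.194×10²³ m³.
a = 7.486×10⁷ m = 74856 km.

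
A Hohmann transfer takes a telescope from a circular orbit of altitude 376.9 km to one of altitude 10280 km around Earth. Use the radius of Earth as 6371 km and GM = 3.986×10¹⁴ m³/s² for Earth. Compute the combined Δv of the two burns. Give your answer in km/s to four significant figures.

Δv_total ≈ 2.660 km/s

r₁ = 6371 + 376.9 = 6747.9 km = 6.7479×10⁶ m.
r₂ = 6371 + 10280 = 16651 km = 1.6651×10⁷ m.
Transfer ellipse a_t = (r₁ + r₂)/2 = 1.170×10⁷ m.
At r₁: circular v_c1 = √(μ/r₁) = 7686 m/s; transfer-perigee v_p = √[μ(2/r₁ − 1/a_t)] = 9169 m/s.
Δv₁ = v_p − v_c1 = 1483 m/s.
At r₂: circular v_c2 = √(μ/r₂) = 4893 m/s; transfer-apogee v_a = √[μ(2/r₂ − 1/a_t)] = 3716 m/s.
Δv₂ = v_c2 − v_a = 1177 m/s.
Total Δv = Δv₁ + Δv₂ = 2660 m/s = 2.660 km/s.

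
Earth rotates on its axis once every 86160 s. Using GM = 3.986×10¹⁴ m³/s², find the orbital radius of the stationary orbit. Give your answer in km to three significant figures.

r_sync ≈ 42200 km

A synchronous orbit has period T, so by Kepler's third law a = (μT²/4π²)^(1/3).
μT²/4π² = 3.986×10¹⁴ × (8.616×10⁴)² / 39.48 = 7.495×10²² m³.
a = 4.216×10⁷ m = 42163 km.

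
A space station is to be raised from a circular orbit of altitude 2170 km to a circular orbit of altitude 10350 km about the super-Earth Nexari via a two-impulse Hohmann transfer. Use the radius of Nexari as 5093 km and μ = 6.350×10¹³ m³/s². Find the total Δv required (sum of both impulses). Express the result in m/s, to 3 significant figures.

r₁ = 5093 + 2170 = 7263.0 km = 7.2630×10⁶ m.
r₂ = 5093 + 10350 = 15443 km = 1.5443×10⁷ m.
Transfer ellipse a_t = (r₁ + r₂)/2 = 1.135×10⁷ m.
At r₁: circular v_c1 = √(μ/r₁) = 2957 m/s; transfer-periapsis v_p = √[μ(2/r₁ − 1/a_t)] = 3449 m/s.
Δv₁ = v_p − v_c1 = 491.7 m/s.
At r₂: circular v_c2 = √(μ/r₂) = 2028 m/s; transfer-apoapsis v_a = √[μ(2/r₂ − 1/a_t)] = 1622 m/s.
Δv₂ = v_c2 − v_a = 405.9 m/s.
Total Δv = Δv₁ + Δv₂ = 897.6 m/s.

Δv_total ≈ 898 m/s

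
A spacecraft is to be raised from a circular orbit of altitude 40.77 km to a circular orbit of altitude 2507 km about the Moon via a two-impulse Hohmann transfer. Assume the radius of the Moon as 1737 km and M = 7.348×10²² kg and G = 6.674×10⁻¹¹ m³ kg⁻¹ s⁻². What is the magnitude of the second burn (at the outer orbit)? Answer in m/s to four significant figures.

μ = GM = 6.674×10⁻¹¹ × 7.348×10²² = 4.904×10¹² m³/s².
r₁ = 1737 + 40.77 = 1777.8 km = 1.7778×10⁶ m.
r₂ = 1737 + 2507 = 4244.0 km = 4.2440×10⁶ m.
Transfer ellipse a_t = (r₁ + r₂)/2 = 3.011×10⁶ m.
At r₁: circular v_c1 = √(μ/r₁) = 1661 m/s; transfer-perilune v_p = √[μ(2/r₁ − 1/a_t)] = 1972 m/s.
At r₂: circular v_c2 = √(μ/r₂) = 1075 m/s; transfer-apolune v_a = √[μ(2/r₂ − 1/a_t)] = 826.0 m/s.
Δv₂ = v_c2 − v_a = 249.0 m/s.

Δv ≈ 249.0 m/s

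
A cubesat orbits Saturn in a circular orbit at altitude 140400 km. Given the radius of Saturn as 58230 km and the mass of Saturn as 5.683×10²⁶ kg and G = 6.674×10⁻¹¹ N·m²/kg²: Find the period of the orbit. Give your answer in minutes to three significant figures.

μ = GM = 6.674×10⁻¹¹ × 5.683×10²⁶ = 3.793×10¹⁶ m³/s².
r = 58230 + 140400 = 198630 km = 1.9863×10⁸ m.
Kepler's third law: T = 2π√(r³/μ) = 2π√((1.986×10⁸)³ / 3.793×10¹⁶).
r³/μ = 2.066×10⁸ s², so T = 2π × 1.437×10⁴ = 9.032×10⁴ s.
Converting: 9.032×10⁴ s ÷ 60.00 = 1505 minutes.

T ≈ 1510 minutes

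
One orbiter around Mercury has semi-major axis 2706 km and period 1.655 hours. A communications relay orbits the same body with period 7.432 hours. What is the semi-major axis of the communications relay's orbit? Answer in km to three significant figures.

Kepler's third law: a³ ∝ T², so a₂ = a₁ (T₂/T₁)^(2/3).
T₂/T₁ = 4.491, (T₂/T₁)^(2/3) = 2.722.
a₂ = 2706 × 2.722 = 7365 km.

a₂ ≈ 7370 km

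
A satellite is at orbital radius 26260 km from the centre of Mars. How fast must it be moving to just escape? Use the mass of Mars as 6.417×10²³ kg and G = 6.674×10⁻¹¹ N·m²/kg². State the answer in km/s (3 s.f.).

μ = GM = 6.674×10⁻¹¹ × 6.417×10²³ = 4.283×10¹³ m³/s².
r = 26260 km = 2.626×10⁷ m.
Escape speed v_esc = √(2μ/r) = √(2 × 4.283×10¹³ / 2.626×10⁷) = √(3.262×10⁶) = 1806 m/s.
= 1.806 km/s.

v_esc ≈ 1.81 km/s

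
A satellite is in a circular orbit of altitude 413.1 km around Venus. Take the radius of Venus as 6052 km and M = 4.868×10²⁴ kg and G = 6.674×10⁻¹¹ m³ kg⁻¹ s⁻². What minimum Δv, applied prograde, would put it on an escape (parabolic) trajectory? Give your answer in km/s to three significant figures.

μ = GM = 6.674×10⁻¹¹ × 4.868×10²⁴ = 3.249×10¹⁴ m³/s².
r = 6052 + 413.1 = 6465.1 km = 6.4651×10⁶ m.
Circular speed v_c = √(μ/r) = 7089 m/s.
Escape speed v_esc = √(2μ/r) = √2 × v_c = 10030 m/s.
Δv = v_esc − v_c = 2936 m/s = 2.936 km/s.

Δv ≈ 2.94 km/s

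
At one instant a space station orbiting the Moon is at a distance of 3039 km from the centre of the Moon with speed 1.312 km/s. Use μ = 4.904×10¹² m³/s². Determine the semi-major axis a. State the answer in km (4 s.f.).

a ≈ 3256 km

r = 3.039×10⁶ m.
Specific orbital energy ε = v²/2 − μ/r = (1312)²/2 − 4.904×10¹²/3.039×10⁶ = -7.530×10⁵ J/kg.
Since ε = −μ/(2a), a = −μ/(2ε) = 3.256×10⁶ m = 3256.2 km.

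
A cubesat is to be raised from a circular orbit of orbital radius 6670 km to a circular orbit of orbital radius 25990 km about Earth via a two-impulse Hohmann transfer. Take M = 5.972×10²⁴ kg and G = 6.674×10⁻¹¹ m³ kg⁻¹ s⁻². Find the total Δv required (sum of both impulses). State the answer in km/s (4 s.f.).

μ = GM = 6.674×10⁻¹¹ × 5.972×10²⁴ = 3.986×10¹⁴ m³/s².
r₁ = 6670 km = 6.670×10⁶ m.
r₂ = 25990 km = 2.599×10⁷ m.
Transfer ellipse a_t = (r₁ + r₂)/2 = 1.633×10⁷ m.
At r₁: circular v_c1 = √(μ/r₁) = 7730 m/s; transfer-perigee v_p = √[μ(2/r₁ − 1/a_t)] = 9752 m/s.
Δv₁ = v_p − v_c1 = 2022 m/s.
At r₂: circular v_c2 = √(μ/r₂) = 3916 m/s; transfer-apogee v_a = √[μ(2/r₂ − 1/a_t)] = 2503 m/s.
Δv₂ = v_c2 − v_a = 1413 m/s.
Total Δv = Δv₁ + Δv₂ = 3435 m/s = 3.435 km/s.

Δv_total ≈ 3.435 km/s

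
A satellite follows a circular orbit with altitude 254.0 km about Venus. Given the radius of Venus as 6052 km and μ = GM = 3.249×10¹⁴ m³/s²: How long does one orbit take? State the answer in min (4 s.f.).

T ≈ 92.00 min

r = 6052 + 254.0 = 6306.0 km = 6.3060×10⁶ m.
Kepler's third law: T = 2π√(r³/μ) = 2π√((6.306×10⁶)³ / 3.249×10¹⁴).
r³/μ = 7.718×10⁵ s², so T = 2π × 8.785×10² = 5.520×10³ s.
Converting: 5.520×10³ s ÷ 60.00 = 92.00 min.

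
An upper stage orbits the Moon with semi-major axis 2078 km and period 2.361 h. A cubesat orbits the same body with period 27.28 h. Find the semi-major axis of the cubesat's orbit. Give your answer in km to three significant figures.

a₂ ≈ 10600 km

Kepler's third law: a³ ∝ T², so a₂ = a₁ (T₂/T₁)^(2/3).
T₂/T₁ = 11.55, (T₂/T₁)^(2/3) = 5.111.
a₂ = 2078 × 5.111 = 10620 km.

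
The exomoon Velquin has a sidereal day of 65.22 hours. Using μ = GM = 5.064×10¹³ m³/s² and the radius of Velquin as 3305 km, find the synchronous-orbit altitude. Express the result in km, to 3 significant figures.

h_sync ≈ 38000 km

T = 65.22 hours = 2.348×10⁵ s.
A synchronous orbit has period T, so by Kepler's third law a = (μT²/4π²)^(1/3).
μT²/4π² = 5.064×10¹³ × (2.348×10⁵)² / 39.48 = 7.071×10²² m³.
a = 4.135×10⁷ m = 41352 km.
Altitude h = a − R = 41352 − 3305 = 38047 km.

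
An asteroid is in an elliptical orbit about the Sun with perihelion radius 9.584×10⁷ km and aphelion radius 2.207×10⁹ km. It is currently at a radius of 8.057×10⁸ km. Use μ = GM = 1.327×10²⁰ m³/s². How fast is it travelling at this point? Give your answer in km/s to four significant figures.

Semi-major axis a = (r_p + r_a)/2 = 1.1514×10⁹ km = 1.151×10¹² m.
Vis-viva: v² = μ(2/r − 1/a) = 1.327×10²⁰ × (2.482×10⁻¹² − 8.685×10⁻¹³) = 2.142×10⁸ m²/s².
v = 14630 m/s = 14.63 km/s.

v ≈ 14.63 km/s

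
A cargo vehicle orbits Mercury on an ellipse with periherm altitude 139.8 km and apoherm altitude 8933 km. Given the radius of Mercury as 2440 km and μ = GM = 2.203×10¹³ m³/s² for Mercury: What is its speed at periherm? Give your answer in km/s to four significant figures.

v ≈ 3.731 km/s

r_p = 2440 + 139.8 = 2579.8 km = 2.5798×10⁶ m.
r_a = 2440 + 8933 = 11373 km = 1.1373×10⁷ m.
Semi-major axis a = (r_p + r_a)/2 = 6976.4 km = 6.976×10⁶ m.
Vis-viva: v² = μ(2/r − 1/a) = 2.203×10¹³ × (7.753×10⁻⁷ − 1.433×10⁻⁷) = 1.392×10⁷ m²/s².
v = 3731 m/s = 3.731 km/s.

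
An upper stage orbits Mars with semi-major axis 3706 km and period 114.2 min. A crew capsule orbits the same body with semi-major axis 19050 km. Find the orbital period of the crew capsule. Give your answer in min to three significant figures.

T₂ ≈ 1330 min

Kepler's third law: T² ∝ a³, so T₂ = T₁ (a₂/a₁)^(3/2).
a₂/a₁ = 5.140, (a₂/a₁)^(3/2) = 11.65.
T₂ = 114.2 × 11.65 = 1331 min.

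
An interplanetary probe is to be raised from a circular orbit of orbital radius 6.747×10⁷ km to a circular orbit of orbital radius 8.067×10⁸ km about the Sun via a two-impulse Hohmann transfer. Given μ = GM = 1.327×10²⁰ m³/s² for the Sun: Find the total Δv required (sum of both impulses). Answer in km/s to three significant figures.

Δv_total ≈ 23.7 km/s

r₁ = 6.747×10⁷ km = 6.747×10¹⁰ m.
r₂ = 8.067×10⁸ km = 8.067×10¹¹ m.
Transfer ellipse a_t = (r₁ + r₂)/2 = 4.371×10¹¹ m.
At r₁: circular v_c1 = √(μ/r₁) = 44350 m/s; transfer-perihelion v_p = √[μ(2/r₁ − 1/a_t)] = 60250 m/s.
Δv₁ = v_p − v_c1 = 15900 m/s.
At r₂: circular v_c2 = √(μ/r₂) = 12830 m/s; transfer-aphelion v_a = √[μ(2/r₂ − 1/a_t)] = 5039 m/s.
Δv₂ = v_c2 − v_a = 7787 m/s.
Total Δv = Δv₁ + Δv₂ = 23690 m/s = 23.69 km/s.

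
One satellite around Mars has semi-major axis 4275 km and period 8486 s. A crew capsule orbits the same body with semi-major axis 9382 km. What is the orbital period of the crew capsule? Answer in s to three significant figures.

Kepler's third law: T² ∝ a³, so T₂ = T₁ (a₂/a₁)^(3/2).
a₂/a₁ = 2.195, (a₂/a₁)^(3/2) = 3.251.
T₂ = 8486 × 3.251 = 27590 s.

T₂ ≈ 27600 s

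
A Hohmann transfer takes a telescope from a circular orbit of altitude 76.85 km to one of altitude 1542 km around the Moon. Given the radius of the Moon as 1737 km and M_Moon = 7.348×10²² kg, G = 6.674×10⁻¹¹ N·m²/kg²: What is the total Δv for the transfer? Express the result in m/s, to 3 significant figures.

μ = GM = 6.674×10⁻¹¹ × 7.348×10²² = 4.904×10¹² m³/s².
r₁ = 1737 + 76.85 = 1813.8 km = 1.8138×10⁶ m.
r₂ = 1737 + 1542 = 3279.0 km = 3.2790×10⁶ m.
Transfer ellipse a_t = (r₁ + r₂)/2 = 2.546×10⁶ m.
At r₁: circular v_c1 = √(μ/r₁) = 1644 m/s; transfer-perilune v_p = √[μ(2/r₁ − 1/a_t)] = 1866 m/s.
Δv₁ = v_p − v_c1 = 221.6 m/s.
At r₂: circular v_c2 = √(μ/r₂) = 1223 m/s; transfer-apolune v_a = √[μ(2/r₂ − 1/a_t)] = 1032 m/s.
Δv₂ = v_c2 − v_a = 190.8 m/s.
Total Δv = Δv₁ + Δv₂ = 412.4 m/s.

Δv_total ≈ 412 m/s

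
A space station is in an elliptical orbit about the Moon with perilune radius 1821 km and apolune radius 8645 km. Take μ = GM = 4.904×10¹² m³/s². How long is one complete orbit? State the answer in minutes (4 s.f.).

T ≈ 566.1 minutes

Semi-major axis a = (r_p + r_a)/2 = (1821.0 + 8645.0)/2 = 5233.0 km = 5.233×10⁶ m.
By Kepler's third law T = 2π√(a³/μ) = 2π × 5.406×10³ = 3.396×10⁴ s.
= 566.1 minutes.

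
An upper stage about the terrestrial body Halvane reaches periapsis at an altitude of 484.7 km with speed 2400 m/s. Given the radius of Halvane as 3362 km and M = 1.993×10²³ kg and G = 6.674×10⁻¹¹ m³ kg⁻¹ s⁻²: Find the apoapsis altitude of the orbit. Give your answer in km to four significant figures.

μ = GM = 6.674×10⁻¹¹ × 1.993×10²³ = 1.330×10¹³ m³/s².
r_p = 3362 + 484.7 = 3846.7 km = 3.847×10⁶ m.
Specific energy ε = v²/2 − μ/r = -5.778×10⁵ J/kg, so a = −μ/(2ε) = 1.151×10⁷ m.
The apsides satisfy r_p + r_a = 2a, so the apoapsis radius is 2a − r_p = 1.917×10⁷ m = 19172 km.
Apoapsis altitude = 19172 − 3362 = 15810 km.

apoapsis altitude ≈ 15810 km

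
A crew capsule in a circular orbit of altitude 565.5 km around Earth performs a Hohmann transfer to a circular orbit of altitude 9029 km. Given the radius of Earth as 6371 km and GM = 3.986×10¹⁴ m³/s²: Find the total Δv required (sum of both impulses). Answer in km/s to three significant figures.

r₁ = 6371 + 565.5 = 6936.5 km = 6.9365×10⁶ m.
r₂ = 6371 + 9029 = 15400 km = 1.5400×10⁷ m.
Transfer ellipse a_t = (r₁ + r₂)/2 = 1.117×10⁷ m.
At r₁: circular v_c1 = √(μ/r₁) = 7581 m/s; transfer-perigee v_p = √[μ(2/r₁ − 1/a_t)] = 8902 m/s.
Δv₁ = v_p − v_c1 = 1321 m/s.
At r₂: circular v_c2 = √(μ/r₂) = 5088 m/s; transfer-apogee v_a = √[μ(2/r₂ − 1/a_t)] = 4009 m/s.
Δv₂ = v_c2 − v_a = 1078 m/s.
Total Δv = Δv₁ + Δv₂ = 2399 m/s = 2.399 km/s.

Δv_total ≈ 2.40 km/s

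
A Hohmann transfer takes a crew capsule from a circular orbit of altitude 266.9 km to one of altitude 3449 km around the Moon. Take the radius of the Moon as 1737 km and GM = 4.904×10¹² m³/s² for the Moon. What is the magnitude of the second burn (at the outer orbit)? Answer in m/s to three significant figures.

Δv ≈ 246 m/s

r₁ = 1737 + 266.9 = 2003.9 km = 2.0039×10⁶ m.
r₂ = 1737 + 3449 = 5186.0 km = 5.1860×10⁶ m.
Transfer ellipse a_t = (r₁ + r₂)/2 = 3.595×10⁶ m.
At r₁: circular v_c1 = √(μ/r₁) = 1564 m/s; transfer-perilune v_p = √[μ(2/r₁ − 1/a_t)] = 1879 m/s.
At r₂: circular v_c2 = √(μ/r₂) = 972.4 m/s; transfer-apolune v_a = √[μ(2/r₂ − 1/a_t)] = 726.0 m/s.
Δv₂ = v_c2 − v_a = 246.4 m/s.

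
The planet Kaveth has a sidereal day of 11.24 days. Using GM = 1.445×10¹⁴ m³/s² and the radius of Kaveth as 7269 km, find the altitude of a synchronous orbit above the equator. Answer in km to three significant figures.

h_sync ≈ 1.44×10⁵ km

T = 11.24 days = 9.711×10⁵ s.
A synchronous orbit has period T, so by Kepler's third law a = (μT²/4π²)^(1/3).
μT²/4π² = 1.445×10¹⁴ × (9.711×10⁵)² / 39.48 = 3.452×10²⁴ m³.
a = 1.511×10⁸ m = 1.5113×10⁵ km.
Altitude h = a − R = 1.5113×10⁵ − 7269 = 1.4386×10⁵ km.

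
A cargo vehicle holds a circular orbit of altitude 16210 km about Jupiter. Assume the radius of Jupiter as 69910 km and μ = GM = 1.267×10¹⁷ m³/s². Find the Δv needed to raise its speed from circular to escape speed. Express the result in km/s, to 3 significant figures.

Δv ≈ 15.9 km/s

r = 69910 + 16210 = 86120 km = 8.6120×10⁷ m.
Circular speed v_c = √(μ/r) = 38360 m/s.
Escape speed v_esc = √(2μ/r) = √2 × v_c = 54240 m/s.
Δv = v_esc − v_c = 15890 m/s = 15.89 km/s.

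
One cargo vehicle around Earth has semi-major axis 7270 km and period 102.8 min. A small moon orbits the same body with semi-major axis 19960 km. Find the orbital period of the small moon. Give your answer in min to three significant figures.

T₂ ≈ 468 min

Kepler's third law: T² ∝ a³, so T₂ = T₁ (a₂/a₁)^(3/2).
a₂/a₁ = 2.746, (a₂/a₁)^(3/2) = 4.549.
T₂ = 102.8 × 4.549 = 467.7 min.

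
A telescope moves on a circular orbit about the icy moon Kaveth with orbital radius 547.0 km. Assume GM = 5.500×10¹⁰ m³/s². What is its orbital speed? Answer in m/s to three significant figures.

r = 547.0 km = 5.470×10⁵ m.
For a circular orbit v = √(μ/r) = √(5.500×10¹⁰ / 5.470×10⁵) = √(1.005×10⁵) = 317.1 m/s.

v ≈ 317 m/s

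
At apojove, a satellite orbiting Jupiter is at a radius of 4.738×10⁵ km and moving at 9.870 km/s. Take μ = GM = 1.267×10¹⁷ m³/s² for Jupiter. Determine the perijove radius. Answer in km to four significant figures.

r_a = 4.738×10⁸ m.
Specific energy ε = v²/2 − μ/r = -2.187×10⁸ J/kg, so a = −μ/(2ε) = 2.897×10⁸ m.
The apsides satisfy r_p + r_a = 2a, so the perijove radius is 2a − r_a = 1.055×10⁸ m = 1.0552×10⁵ km.

perijove radius ≈ 1.055×10⁵ km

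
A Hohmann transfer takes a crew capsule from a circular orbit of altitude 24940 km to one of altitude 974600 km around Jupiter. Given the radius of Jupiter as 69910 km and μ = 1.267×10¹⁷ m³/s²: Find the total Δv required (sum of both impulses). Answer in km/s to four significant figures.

Δv_total ≈ 19.46 km/s

r₁ = 69910 + 24940 = 94850 km = 9.4850×10⁷ m.
r₂ = 69910 + 974600 = 1044500 km = 1.0445×10⁹ m.
Transfer ellipse a_t = (r₁ + r₂)/2 = 5.697×10⁸ m.
At r₁: circular v_c1 = √(μ/r₁) = 36550 m/s; transfer-perijove v_p = √[μ(2/r₁ − 1/a_t)] = 49490 m/s.
Δv₁ = v_p − v_c1 = 12940 m/s.
At r₂: circular v_c2 = √(μ/r₂) = 11010 m/s; transfer-apojove v_a = √[μ(2/r₂ − 1/a_t)] = 4494 m/s.
Δv₂ = v_c2 − v_a = 6520 m/s.
Total Δv = Δv₁ + Δv₂ = 19460 m/s = 19.46 km/s.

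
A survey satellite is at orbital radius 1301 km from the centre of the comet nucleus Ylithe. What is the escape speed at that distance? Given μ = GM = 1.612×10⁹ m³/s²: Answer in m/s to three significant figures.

r = 1301 km = 1.301×10⁶ m.
Escape speed v_esc = √(2μ/r) = √(2 × 1.612×10⁹ / 1.301×10⁶) = √(2.478×10³) = 49.78 m/s.

v_esc ≈ 49.8 m/s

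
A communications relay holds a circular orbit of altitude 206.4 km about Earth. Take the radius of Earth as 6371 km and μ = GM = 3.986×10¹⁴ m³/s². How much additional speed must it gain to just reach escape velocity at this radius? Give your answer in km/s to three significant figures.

r = 6371 + 206.4 = 6577.4 km = 6.5774×10⁶ m.
Circular speed v_c = √(μ/r) = 7785 m/s.
Escape speed v_esc = √(2μ/r) = √2 × v_c = 11010 m/s.
Δv = v_esc − v_c = 3225 m/s = 3.225 km/s.

Δv ≈ 3.22 km/s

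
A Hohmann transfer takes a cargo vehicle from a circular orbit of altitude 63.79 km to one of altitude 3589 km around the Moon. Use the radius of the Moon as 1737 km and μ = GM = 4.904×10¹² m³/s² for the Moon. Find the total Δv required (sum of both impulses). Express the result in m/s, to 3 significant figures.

r₁ = 1737 + 63.79 = 1800.8 km = 1.8008×10⁶ m.
r₂ = 1737 + 3589 = 5326.0 km = 5.3260×10⁶ m.
Transfer ellipse a_t = (r₁ + r₂)/2 = 3.563×10⁶ m.
At r₁: circular v_c1 = √(μ/r₁) = 1650 m/s; transfer-perilune v_p = √[μ(2/r₁ − 1/a_t)] = 2017 m/s.
Δv₁ = v_p − v_c1 = 367.3 m/s.
At r₂: circular v_c2 = √(μ/r₂) = 959.6 m/s; transfer-apolune v_a = √[μ(2/r₂ − 1/a_t)] = 682.1 m/s.
Δv₂ = v_c2 − v_a = 277.4 m/s.
Total Δv = Δv₁ + Δv₂ = 644.7 m/s.

Δv_total ≈ 645 m/s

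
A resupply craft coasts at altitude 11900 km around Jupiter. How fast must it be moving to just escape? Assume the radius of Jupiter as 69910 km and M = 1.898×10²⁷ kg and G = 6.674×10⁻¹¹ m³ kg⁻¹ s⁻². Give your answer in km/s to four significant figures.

μ = GM = 6.674×10⁻¹¹ × 1.898×10²⁷ = 1.267×10¹⁷ m³/s².
r = 69910 + 11900 = 81810 km = 8.1810×10⁷ m.
Escape speed v_esc = √(2μ/r) = √(2 × 1.267×10¹⁷ / 8.181×10⁷) = √(3.097×10⁹) = 55650 m/s.
= 55.65 km/s.

v_esc ≈ 55.65 km/s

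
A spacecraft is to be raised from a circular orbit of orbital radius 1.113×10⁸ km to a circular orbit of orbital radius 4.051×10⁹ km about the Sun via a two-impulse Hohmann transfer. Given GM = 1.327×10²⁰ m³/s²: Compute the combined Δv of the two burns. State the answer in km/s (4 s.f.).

r₁ = 1.113×10⁸ km = 1.113×10¹¹ m.
r₂ = 4.051×10⁹ km = 4.051×10¹² m.
Transfer ellipse a_t = (r₁ + r₂)/2 = 2.081×10¹² m.
At r₁: circular v_c1 = √(μ/r₁) = 34530 m/s; transfer-perihelion v_p = √[μ(2/r₁ − 1/a_t)] = 48170 m/s.
Δv₁ = v_p − v_c1 = 13650 m/s.
At r₂: circular v_c2 = √(μ/r₂) = 5723 m/s; transfer-aphelion v_a = √[μ(2/r₂ − 1/a_t)] = 1324 m/s.
Δv₂ = v_c2 − v_a = 4400 m/s.
Total Δv = Δv₁ + Δv₂ = 18050 m/s = 18.05 km/s.

Δv_total ≈ 18.05 km/s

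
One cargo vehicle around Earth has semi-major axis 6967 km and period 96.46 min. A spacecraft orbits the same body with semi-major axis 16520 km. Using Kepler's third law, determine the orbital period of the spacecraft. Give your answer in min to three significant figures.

T₂ ≈ 352 min

Kepler's third law: T² ∝ a³, so T₂ = T₁ (a₂/a₁)^(3/2).
a₂/a₁ = 2.371, (a₂/a₁)^(3/2) = 3.651.
T₂ = 96.46 × 3.651 = 352.2 min.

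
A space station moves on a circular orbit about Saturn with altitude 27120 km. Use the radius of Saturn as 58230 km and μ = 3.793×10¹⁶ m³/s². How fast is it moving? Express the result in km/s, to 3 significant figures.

r = 58230 + 27120 = 85350 km = 8.5350×10⁷ m.
For a circular orbit v = √(μ/r) = √(3.793×10¹⁶ / 8.535×10⁷) = √(4.444×10⁸) = 21080 m/s.
That is 21.08 km/s.

v ≈ 21.1 km/s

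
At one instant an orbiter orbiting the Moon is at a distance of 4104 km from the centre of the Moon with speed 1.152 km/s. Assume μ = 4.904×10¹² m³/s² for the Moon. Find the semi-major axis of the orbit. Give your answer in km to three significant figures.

a ≈ 4610 km

r = 4.104×10⁶ m.
Specific orbital energy ε = v²/2 − μ/r = (1152)²/2 − 4.904×10¹²/4.104×10⁶ = -5.314×10⁵ J/kg.
Since ε = −μ/(2a), a = −μ/(2ε) = 4.614×10⁶ m = 4614.4 km.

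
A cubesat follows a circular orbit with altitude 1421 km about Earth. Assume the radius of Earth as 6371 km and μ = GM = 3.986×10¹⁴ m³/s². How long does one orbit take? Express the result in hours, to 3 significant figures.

r = 6371 + 1421 = 7792.0 km = 7.7920×10⁶ m.
Kepler's third law: T = 2π√(r³/μ) = 2π√((7.792×10⁶)³ / 3.986×10¹⁴).
r³/μ = 1.187×10⁶ s², so T = 2π × 1.089×10³ = 6.845×10³ s.
Converting: 6.845×10³ s ÷ 3600 = 1.901 hours.

T ≈ 1.90 hours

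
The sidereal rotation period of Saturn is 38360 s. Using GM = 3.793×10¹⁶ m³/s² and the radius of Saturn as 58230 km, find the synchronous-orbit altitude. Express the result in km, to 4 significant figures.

A synchronous orbit has period T, so by Kepler's third law a = (μT²/4π²)^(1/3).
μT²/4π² = 3.793×10¹⁶ × (3.836×10⁴)² / 39.48 = 1.414×10²⁴ m³.
a = 1.122×10⁸ m = 1.1223×10⁵ km.
Altitude h = a − R = 1.1223×10⁵ − 58230 = 54005 km.

h_sync ≈ 54000 km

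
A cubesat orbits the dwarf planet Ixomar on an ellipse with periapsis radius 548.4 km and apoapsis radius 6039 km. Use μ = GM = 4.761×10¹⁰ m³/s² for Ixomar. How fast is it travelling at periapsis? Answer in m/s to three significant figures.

v ≈ 399 m/s

Semi-major axis a = (r_p + r_a)/2 = 3293.7 km = 3.294×10⁶ m.
Vis-viva: v² = μ(2/r − 1/a) = 4.761×10¹⁰ × (3.647×10⁻⁶ − 3.036×10⁻⁷) = 1.592×10⁵ m²/s².
v = 399.0 m/s.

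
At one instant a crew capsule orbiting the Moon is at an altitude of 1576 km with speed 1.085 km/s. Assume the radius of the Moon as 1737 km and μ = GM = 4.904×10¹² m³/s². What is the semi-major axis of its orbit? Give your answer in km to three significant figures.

a ≈ 2750 km

r = 1737 + 1576 = 3313.0 km = 3.313×10⁶ m.
Vis-viva rearranged: 1/a = 2/r − v²/μ = 6.037×10⁻⁷ − 2.401×10⁻⁷ = 3.636×10⁻⁷ m⁻¹.
a = 2.750×10⁶ m = 2750.1 km.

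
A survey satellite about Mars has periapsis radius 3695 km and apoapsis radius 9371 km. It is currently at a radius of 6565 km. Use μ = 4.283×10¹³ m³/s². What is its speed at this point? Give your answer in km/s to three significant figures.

Semi-major axis a = (r_p + r_a)/2 = 6533.0 km = 6.533×10⁶ m.
Vis-viva: v² = μ(2/r − 1/a) = 4.283×10¹³ × (3.046×10⁻⁷ − 1.531×10⁻⁷) = 6.492×10⁶ m²/s².
v = 2548 m/s = 2.548 km/s.

v ≈ 2.55 km/s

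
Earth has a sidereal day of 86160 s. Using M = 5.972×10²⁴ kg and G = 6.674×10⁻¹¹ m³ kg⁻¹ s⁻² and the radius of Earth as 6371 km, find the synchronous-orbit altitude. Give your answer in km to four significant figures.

h_sync ≈ 35790 km

μ = GM = 6.674×10⁻¹¹ × 5.972×10²⁴ = 3.986×10¹⁴ m³/s².
A synchronous orbit has period T, so by Kepler's third law a = (μT²/4π²)^(1/3).
μT²/4π² = 3.986×10¹⁴ × (8.616×10⁴)² / 39.48 = 7.495×10²² m³.
a = 4.216×10⁷ m = 42162 km.
Altitude h = a − R = 42162 − 6371 = 35791 km.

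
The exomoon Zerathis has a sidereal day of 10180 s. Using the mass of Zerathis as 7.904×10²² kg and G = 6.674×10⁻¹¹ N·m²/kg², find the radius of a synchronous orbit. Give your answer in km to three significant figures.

r_sync ≈ 2400 km

μ = GM = 6.674×10⁻¹¹ × 7.904×10²² = 5.275×10¹² m³/s².
A synchronous orbit has period T, so by Kepler's third law a = (μT²/4π²)^(1/3).
μT²/4π² = 5.275×10¹² × (1.018×10⁴)² / 39.48 = 1.385×10¹⁹ m³.
a = 2.401×10⁶ m = 2401.4 km.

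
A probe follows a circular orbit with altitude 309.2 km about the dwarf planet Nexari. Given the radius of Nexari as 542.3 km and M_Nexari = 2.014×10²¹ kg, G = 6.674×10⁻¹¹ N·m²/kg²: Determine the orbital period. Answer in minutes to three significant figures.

T ≈ 224 minutes

μ = GM = 6.674×10⁻¹¹ × 2.014×10²¹ = 1.344×10¹¹ m³/s².
r = 542.3 + 309.2 = 851.50 km = 8.5150×10⁵ m.
Kepler's third law: T = 2π√(r³/μ) = 2π√((8.515×10⁵)³ / 1.344×10¹¹).
r³/μ = 4.593×10⁶ s², so T = 2π × 2.143×10³ = 1.347×10⁴ s.
Converting: 1.347×10⁴ s ÷ 60.00 = 224.4 minutes.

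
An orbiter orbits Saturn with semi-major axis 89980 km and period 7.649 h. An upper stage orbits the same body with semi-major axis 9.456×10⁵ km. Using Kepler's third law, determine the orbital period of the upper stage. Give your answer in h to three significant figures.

T₂ ≈ 261 h

Kepler's third law: T² ∝ a³, so T₂ = T₁ (a₂/a₁)^(3/2).
a₂/a₁ = 10.51, (a₂/a₁)^(3/2) = 34.07.
T₂ = 7.649 × 34.07 = 260.6 h.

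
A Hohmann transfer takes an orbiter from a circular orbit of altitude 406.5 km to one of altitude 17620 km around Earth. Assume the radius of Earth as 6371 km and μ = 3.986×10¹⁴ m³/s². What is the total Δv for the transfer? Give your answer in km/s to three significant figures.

r₁ = 6371 + 406.5 = 6777.5 km = 6.7775×10⁶ m.
r₂ = 6371 + 17620 = 23991 km = 2.3991×10⁷ m.
Transfer ellipse a_t = (r₁ + r₂)/2 = 1.538×10⁷ m.
At r₁: circular v_c1 = √(μ/r₁) = 7669 m/s; transfer-perigee v_p = √[μ(2/r₁ − 1/a_t)] = 9577 m/s.
Δv₁ = v_p − v_c1 = 1908 m/s.
At r₂: circular v_c2 = √(μ/r₂) = 4076 m/s; transfer-apogee v_a = √[μ(2/r₂ − 1/a_t)] = 2705 m/s.
Δv₂ = v_c2 − v_a = 1371 m/s.
Total Δv = Δv₁ + Δv₂ = 3279 m/s = 3.279 km/s.

Δv_total ≈ 3.28 km/s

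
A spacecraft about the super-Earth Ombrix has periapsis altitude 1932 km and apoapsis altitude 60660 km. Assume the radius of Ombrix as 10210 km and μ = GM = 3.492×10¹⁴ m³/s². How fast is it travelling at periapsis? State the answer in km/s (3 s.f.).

r_p = 10210 + 1932 = 12142 km = 1.2142×10⁷ m.
r_a = 10210 + 60660 = 70870 km = 7.0870×10⁷ m.
Semi-major axis a = (r_p + r_a)/2 = 41506 km = 4.151×10⁷ m.
Vis-viva: v² = μ(2/r − 1/a) = 3.492×10¹⁴ × (1.647×10⁻⁷ − 2.409×10⁻⁸) = 4.911×10⁷ m²/s².
v = 7008 m/s = 7.008 km/s.

v ≈ 7.01 km/s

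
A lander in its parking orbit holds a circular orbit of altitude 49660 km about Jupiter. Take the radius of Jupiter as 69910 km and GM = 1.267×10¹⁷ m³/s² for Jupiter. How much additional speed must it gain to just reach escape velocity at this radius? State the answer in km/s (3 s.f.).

r = 69910 + 49660 = 119570 km = 1.1957×10⁸ m.
Circular speed v_c = √(μ/r) = 32550 m/s.
Escape speed v_esc = √(2μ/r) = √2 × v_c = 46040 m/s.
Δv = v_esc − v_c = 13480 m/s = 13.48 km/s.

Δv ≈ 13.5 km/s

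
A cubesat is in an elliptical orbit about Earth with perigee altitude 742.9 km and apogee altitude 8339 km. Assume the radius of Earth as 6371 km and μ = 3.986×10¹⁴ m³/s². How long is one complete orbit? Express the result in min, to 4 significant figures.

r_p = 6371 + 742.9 = 7113.9 km = 7.1139×10⁶ m.
r_a = 6371 + 8339 = 14710 km = 1.4710×10⁷ m.
Semi-major axis a = (r_p + r_a)/2 = (7113.9 + 14710)/2 = 10912 km = 1.091×10⁷ m.
By Kepler's third law T = 2π√(a³/μ) = 2π × 1.805×10³ = 1.134×10⁴ s.
= 189.1 min.

T ≈ 189.1 min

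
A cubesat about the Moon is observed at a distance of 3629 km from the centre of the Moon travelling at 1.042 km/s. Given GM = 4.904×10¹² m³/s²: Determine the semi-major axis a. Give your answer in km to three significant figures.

r = 3.629×10⁶ m.
Specific orbital energy ε = v²/2 − μ/r = (1042)²/2 − 4.904×10¹²/3.629×10⁶ = -8.085×10⁵ J/kg.
Since ε = −μ/(2a), a = −μ/(2ε) = 3.033×10⁶ m = 3032.9 km.

a ≈ 3030 km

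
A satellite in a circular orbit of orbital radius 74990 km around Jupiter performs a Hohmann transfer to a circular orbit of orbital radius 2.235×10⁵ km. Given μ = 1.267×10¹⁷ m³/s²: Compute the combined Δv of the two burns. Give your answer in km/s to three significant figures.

Δv_total ≈ 16.1 km/s

r₁ = 74990 km = 7.499×10⁷ m.
r₂ = 2.235×10⁵ km = 2.235×10⁸ m.
Transfer ellipse a_t = (r₁ + r₂)/2 = 1.492×10⁸ m.
At r₁: circular v_c1 = √(μ/r₁) = 41100 m/s; transfer-perijove v_p = √[μ(2/r₁ − 1/a_t)] = 50300 m/s.
Δv₁ = v_p − v_c1 = 9197 m/s.
At r₂: circular v_c2 = √(μ/r₂) = 23810 m/s; transfer-apojove v_a = √[μ(2/r₂ − 1/a_t)] = 16880 m/s.
Δv₂ = v_c2 − v_a = 6932 m/s.
Total Δv = Δv₁ + Δv₂ = 16130 m/s = 16.13 km/s.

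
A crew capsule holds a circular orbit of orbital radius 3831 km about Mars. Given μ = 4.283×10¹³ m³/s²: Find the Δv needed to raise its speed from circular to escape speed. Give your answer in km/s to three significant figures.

r = 3831 km = 3.831×10⁶ m.
Circular speed v_c = √(μ/r) = 3344 m/s.
Escape speed v_esc = √(2μ/r) = √2 × v_c = 4729 m/s.
Δv = v_esc − v_c = 1385 m/s = 1.385 km/s.

Δv ≈ 1.38 km/s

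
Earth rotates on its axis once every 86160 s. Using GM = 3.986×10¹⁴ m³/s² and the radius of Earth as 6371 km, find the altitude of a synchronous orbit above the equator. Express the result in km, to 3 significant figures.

A synchronous orbit has period T, so by Kepler's third law a = (μT²/4π²)^(1/3).
μT²/4π² = 3.986×10¹⁴ × (8.616×10⁴)² / 39.48 = 7.495×10²² m³.
a = 4.216×10⁷ m = 42163 km.
Altitude h = a − R = 42163 − 6371 = 35792 km.

h_sync ≈ 35800 km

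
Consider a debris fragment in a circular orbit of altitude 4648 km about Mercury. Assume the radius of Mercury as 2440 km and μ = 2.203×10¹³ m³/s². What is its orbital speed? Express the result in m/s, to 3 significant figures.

r = 2440 + 4648 = 7088.0 km = 7.0880×10⁶ m.
For a circular orbit v = √(μ/r) = √(2.203×10¹³ / 7.088×10⁶) = √(3.108×10⁶) = 1763 m/s.

v ≈ 1760 m/s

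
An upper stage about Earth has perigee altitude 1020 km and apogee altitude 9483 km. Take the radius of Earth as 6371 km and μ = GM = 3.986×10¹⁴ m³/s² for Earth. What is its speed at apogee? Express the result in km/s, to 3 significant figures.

r_p = 6371 + 1020 = 7391.0 km = 7.3910×10⁶ m.
r_a = 6371 + 9483 = 15854 km = 1.5854×10⁷ m.
Semi-major axis a = (r_p + r_a)/2 = 11622 km = 1.162×10⁷ m.
Vis-viva: v² = μ(2/r − 1/a) = 3.986×10¹⁴ × (1.262×10⁻⁷ − 8.604×10⁻⁸) = 1.599×10⁷ m²/s².
v = 3999 m/s = 3.999 km/s.

v ≈ 4.00 km/s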